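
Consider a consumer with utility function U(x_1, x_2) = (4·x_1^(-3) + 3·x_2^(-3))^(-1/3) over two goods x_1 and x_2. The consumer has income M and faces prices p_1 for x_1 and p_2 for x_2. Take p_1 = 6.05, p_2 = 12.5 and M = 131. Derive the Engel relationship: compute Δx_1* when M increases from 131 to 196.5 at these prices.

Substitute x_2 = (x_2/x_1)·x_1 into the budget: x_1* = M/(p_1 + p_2·(x_2/x_1)).
Numerically x_2/x_1 = 0.776205, so x_1* = 131/(6.05 + 12.5·0.776205) = 8.3161.
At M' = 196.5: x_1* = 12.4742. Change: 12.4742 − 8.3161 = 4.1581.

Δx_1* = 4.1581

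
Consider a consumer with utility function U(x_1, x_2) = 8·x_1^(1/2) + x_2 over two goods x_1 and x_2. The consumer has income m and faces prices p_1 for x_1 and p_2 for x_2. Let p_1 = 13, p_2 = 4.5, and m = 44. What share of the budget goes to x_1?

Utility is quasi-linear in x_2; the FOC for x_1 is 4/√x_1 = p_1/p_2.
Solve: √x_1 = 4·p_2/p_1, so x_1*(p_1,p_2) = (4·p_2/p_1)², and x_2* = (m − p_1·x_1*)/p_2.
Plugging in: x_1* = (4·4.5/13)² = 1.9172, x_2* = 4.2393.
Expenditure on x_1: 13·1.9172 = 24.9231; share = 0.5664.

share on x_1 = 0.5664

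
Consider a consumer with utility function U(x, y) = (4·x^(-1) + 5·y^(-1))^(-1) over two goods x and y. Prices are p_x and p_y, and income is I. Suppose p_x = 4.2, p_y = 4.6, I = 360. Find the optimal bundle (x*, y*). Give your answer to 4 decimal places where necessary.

MU_x ∝ 4·x^(-2), MU_y ∝ 5·y^(-2), so MRS = (4/5)·(y/x)^(2) = p_x/p_y.
Solve for the ratio: y/x = [(5/4)·p_x/p_y]^(0.5).
Substitute y = (y/x)·x into the budget: x* = I/(p_x + p_y·(y/x)).
Numerically y/x = 1.068318, so x* = 360/(4.2 + 4.6·1.068318) = 39.4985 and y* = 1.068318·39.4985 = 42.197.

x* = 39.4985, y* = 42.197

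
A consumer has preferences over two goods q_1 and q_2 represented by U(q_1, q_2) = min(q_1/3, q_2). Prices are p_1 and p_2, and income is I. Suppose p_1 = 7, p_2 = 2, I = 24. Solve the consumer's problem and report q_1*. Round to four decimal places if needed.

q_1* = 3.1304

Demand: q_1*(p_1,p_2,I) = 3·I/(3·p_1 + p_2), q_2* = I/(3·p_1 + p_2).
Here 3·7 + 2 = 23, giving q_1* = 3.1304.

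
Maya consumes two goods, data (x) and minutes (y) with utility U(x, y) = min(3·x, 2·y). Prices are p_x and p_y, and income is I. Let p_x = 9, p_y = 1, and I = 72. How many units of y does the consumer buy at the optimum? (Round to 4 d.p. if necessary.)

y* = 10.2857

With perfect complements, no substitution: consume in ratio x:y = 2:3.
Budget: p_x·x + p_y·(3/2)·x = I, so (2·p_x + 3·p_y)·x = 2·I.
Demand: x*(p_x,p_y,I) = 2·I/(2·p_x + 3·p_y), y* = 3·I/(2·p_x + 3·p_y).
Here 2·9 + 3·1 = 21, giving y* = 10.2857.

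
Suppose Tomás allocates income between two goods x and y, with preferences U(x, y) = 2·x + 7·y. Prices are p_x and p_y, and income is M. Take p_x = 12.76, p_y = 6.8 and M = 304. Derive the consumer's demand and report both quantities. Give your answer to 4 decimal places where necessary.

x* = 0, y* = 44.7059

Perfect substitutes: compare marginal utility per dollar. 2/p_x vs 7/p_y → 0.1567 vs 1.0294.
y gives more utility per dollar, so spend all income on y: y* = M/p_y, x* = 0.
Numerically: x* = 0, y* = 44.7059.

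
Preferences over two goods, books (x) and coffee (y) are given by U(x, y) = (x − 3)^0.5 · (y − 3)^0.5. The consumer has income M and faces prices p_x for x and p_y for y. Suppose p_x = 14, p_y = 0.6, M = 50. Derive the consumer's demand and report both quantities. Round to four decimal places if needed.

This is Cobb-Douglas in (x−3, y−3): tangency gives 0.5·p_y·(y−3) = 0.5·p_x·(x−3).
After buying the subsistence bundle (3, 3), a share 0.5 of the remaining income goes to x: x* = 3 + 0.5·(M − 3p_x − 3p_y)/p_x.
Discretionary income = 50 − 3·14 − 3·0.6 = 6.2; x* = 3 + 0.5·6.2/14 = 3.2214; y* = 3 + 0.5·6.2/0.6 = 8.1667.

x* = 3.2214, y* = 8.1667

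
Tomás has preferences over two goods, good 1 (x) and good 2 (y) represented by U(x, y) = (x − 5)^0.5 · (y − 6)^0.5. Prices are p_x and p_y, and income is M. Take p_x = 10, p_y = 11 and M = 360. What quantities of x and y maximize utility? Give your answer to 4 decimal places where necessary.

After buying the subsistence bundle (5, 6), a share 0.5 of the remaining income goes to x: x* = 5 + 0.5·(M − 5p_x − 6p_y)/p_x.
Discretionary income = 360 − 5·10 − 6·11 = 244; x* = 5 + 0.5·244/10 = 17.2; y* = 6 + 0.5·244/11 = 17.0909.

x* = 17.2, y* = 17.0909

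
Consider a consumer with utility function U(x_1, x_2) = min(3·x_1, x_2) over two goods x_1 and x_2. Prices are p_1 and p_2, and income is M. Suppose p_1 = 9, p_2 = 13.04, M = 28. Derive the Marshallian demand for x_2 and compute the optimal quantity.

Leontief preferences: the optimum is at the kink where x_1/1 = x_2/3, i.e. x_2 = 3·x_1.
Budget: p_1·x_1 + p_2·3·x_1 = M, so (p_1 + 3·p_2)·x_1 = M.
Demand: x_1*(p_1,p_2,M) = M/(p_1 + 3·p_2), x_2* = 3·M/(p_1 + 3·p_2).
Here 9 + 3·13.04 = 48.12, giving x_2* = 1.7456.

x_2* = 1.7456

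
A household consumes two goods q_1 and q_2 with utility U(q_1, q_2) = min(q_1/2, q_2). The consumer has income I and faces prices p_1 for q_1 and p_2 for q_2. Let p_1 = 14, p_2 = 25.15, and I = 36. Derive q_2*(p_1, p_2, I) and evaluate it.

Here 2·14 + 25.15 = 53.15, giving q_2* = 0.6773.

q_2* = 0.6773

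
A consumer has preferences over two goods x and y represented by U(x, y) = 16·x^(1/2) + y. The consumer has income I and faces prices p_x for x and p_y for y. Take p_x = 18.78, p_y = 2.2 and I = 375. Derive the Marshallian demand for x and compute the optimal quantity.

x* = 0.8783

Plugging in: x* = (8·2.2/18.78)² = 0.8783.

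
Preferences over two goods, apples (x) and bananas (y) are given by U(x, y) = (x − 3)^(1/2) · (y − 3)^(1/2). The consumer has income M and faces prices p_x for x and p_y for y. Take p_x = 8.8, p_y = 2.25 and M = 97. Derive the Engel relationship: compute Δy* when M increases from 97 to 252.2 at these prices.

Let x' = x−3, y' = y−3. MRS = y'/x' = p_x/p_y.
After buying the subsistence bundle (3, 3), a share 0.5 of the remaining income goes to x: x* = 3 + 0.5·(M − 3p_x − 3p_y)/p_x.
Discretionary income = 97 − 3·8.8 − 3·2.25 = 63.85; y* = 3 + 0.5·63.85/2.25 = 17.1889.
At M' = 252.2: y* = 51.6778. Change: 51.6778 − 17.1889 = 34.4889.

Δy* = 34.4889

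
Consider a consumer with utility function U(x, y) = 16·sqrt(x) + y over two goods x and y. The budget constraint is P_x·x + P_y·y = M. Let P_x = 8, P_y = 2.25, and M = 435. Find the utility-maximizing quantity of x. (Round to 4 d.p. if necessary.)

x* = 5.0625

Utility is quasi-linear in y; the FOC for x is 8/√x = P_x/P_y.
Thus x* = (8·P_y/P_x)² — independent of M — with the rest of income spent on y.
Plugging in: x* = (8·2.25/8)² = 5.0625.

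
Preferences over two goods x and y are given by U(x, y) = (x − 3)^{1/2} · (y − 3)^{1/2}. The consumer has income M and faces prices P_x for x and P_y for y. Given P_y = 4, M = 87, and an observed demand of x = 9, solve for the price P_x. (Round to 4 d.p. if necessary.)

MRS = (y−3)/(x−3). Tangency with P_x/P_y gives y−3 = (P_x/P_y)·(x−3).
After buying the subsistence bundle (3, 3), a share 0.5 of the remaining income goes to x: x* = 3 + 0.5·(M − 3P_x − 3P_y)/P_x.
Set x* = 9 in the demand function and solve for P_x: P_x = 5.

P_x = 5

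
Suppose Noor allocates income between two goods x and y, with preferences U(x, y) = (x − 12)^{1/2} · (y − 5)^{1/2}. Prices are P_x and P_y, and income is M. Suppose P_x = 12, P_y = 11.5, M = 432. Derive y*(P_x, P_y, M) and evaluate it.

MRS = (y−5)/(x−12). Tangency with P_x/P_y gives y−5 = (P_x/P_y)·(x−12).
After buying the subsistence bundle (12, 5), a share 0.5 of the remaining income goes to x: x* = 12 + 0.5·(M − 12P_x − 5P_y)/P_x.
Discretionary income = 432 − 12·12 − 5·11.5 = 230.5; y* = 5 + 0.5·230.5/11.5 = 15.0217.

y* = 15.0217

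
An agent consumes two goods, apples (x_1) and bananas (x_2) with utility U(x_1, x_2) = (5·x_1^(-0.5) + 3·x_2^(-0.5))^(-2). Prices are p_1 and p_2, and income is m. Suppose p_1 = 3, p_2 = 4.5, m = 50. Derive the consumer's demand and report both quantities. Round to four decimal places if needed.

x_1* = 9.1862, x_2* = 4.987

MRS = MU_x_1/MU_x_2 = (5/3)·(x_2/x_1)^(1.5). Set equal to p_1/p_2.
Hence x_2/x_1 = ((3/5)·p_1/p_2)^(1/(1.5)), i.e. raised to the 2/3 power.
With the ratio pinned down, the budget gives x_1* = m/(p_1 + p_2·(x_2/x_1)) and x_2* = (x_2/x_1)·x_1*.
Numerically x_2/x_1 = 0.542884, so x_1* = 50/(3 + 4.5·0.542884) = 9.1862 and x_2* = 0.542884·9.1862 = 4.987.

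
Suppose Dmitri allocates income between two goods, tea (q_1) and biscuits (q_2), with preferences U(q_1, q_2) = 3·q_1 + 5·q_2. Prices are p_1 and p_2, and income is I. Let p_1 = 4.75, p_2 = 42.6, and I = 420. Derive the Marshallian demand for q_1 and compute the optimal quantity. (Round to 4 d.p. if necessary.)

q_1 gives more utility per dollar, so spend all income on q_1: q_1* = I/p_1, q_2* = 0.
Numerically: q_1* = 88.4211, q_2* = 0.

q_1* = 88.4211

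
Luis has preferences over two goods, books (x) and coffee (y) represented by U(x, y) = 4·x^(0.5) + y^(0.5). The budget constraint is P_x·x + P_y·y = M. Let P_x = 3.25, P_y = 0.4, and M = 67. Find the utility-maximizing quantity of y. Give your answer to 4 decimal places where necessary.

y* = 56.4119

MRS = MU_x/MU_y = 4·(y/x)^(0.5). Set equal to P_x/P_y.
Solve for the ratio: y/x = [(1/4)·P_x/P_y]^(2).
Substitute y = (y/x)·x into the budget: x* = M/(P_x + P_y·(y/x)).
Numerically y/x = 4.125977, so x* = 67/(3.25 + 0.4·4.125977) = 13.6724 and y* = 4.125977·13.6724 = 56.4119.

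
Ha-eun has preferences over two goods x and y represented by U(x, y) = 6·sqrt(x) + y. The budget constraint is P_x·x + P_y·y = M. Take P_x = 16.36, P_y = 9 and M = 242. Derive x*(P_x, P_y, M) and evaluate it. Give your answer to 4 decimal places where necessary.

x* = 2.7237

MU_x = 3/√x, MU_y = 1. Tangency: 3/√x = P_x/P_y.
Solve: √x = 3·P_y/P_x, so x*(P_x,P_y) = (3·P_y/P_x)², and y* = (M − P_x·x*)/P_y.
Plugging in: x* = (3·9/16.36)² = 2.7237.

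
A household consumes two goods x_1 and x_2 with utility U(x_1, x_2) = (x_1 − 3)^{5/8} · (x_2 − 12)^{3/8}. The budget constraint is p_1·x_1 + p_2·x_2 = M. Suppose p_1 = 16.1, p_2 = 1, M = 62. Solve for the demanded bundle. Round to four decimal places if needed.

x_1* = 3.066, x_2* = 12.6375

This is Cobb-Douglas in (x_1−3, x_2−12): tangency gives 0.625·p_2·(x_2−12) = 0.375·p_1·(x_1−3).
Substituting into the budget: x_1* = 3 + 0.625·(M − 3·p_1 − 12·p_2)/p_1, and x_2* = 12 + 0.375·(…)/p_2.
Discretionary income = 62 − 3·16.1 − 12·1 = 1.7; x_1* = 3 + 0.625·1.7/16.1 = 3.066; x_2* = 12 + 0.375·1.7/1 = 12.6375.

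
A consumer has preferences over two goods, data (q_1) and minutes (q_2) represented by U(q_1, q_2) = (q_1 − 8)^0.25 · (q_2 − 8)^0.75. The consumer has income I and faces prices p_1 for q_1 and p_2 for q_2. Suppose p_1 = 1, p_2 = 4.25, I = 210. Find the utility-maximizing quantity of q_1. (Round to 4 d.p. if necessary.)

After buying the subsistence bundle (8, 8), a share 0.25 of the remaining income goes to q_1: q_1* = 8 + 0.25·(I − 8p_1 − 8p_2)/p_1.
Discretionary income = 210 − 8·1 − 8·4.25 = 168; q_1* = 8 + 0.25·168/1 = 50.

q_1* = 50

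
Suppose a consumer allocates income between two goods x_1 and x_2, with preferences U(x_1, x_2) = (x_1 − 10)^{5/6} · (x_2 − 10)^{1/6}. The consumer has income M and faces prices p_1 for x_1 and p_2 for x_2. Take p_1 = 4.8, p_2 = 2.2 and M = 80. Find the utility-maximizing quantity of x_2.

MRS = 5·(x_2−10)/(x_1−10). Tangency with p_1/p_2 gives x_2−10 = (1/5)·(p_1/p_2)·(x_1−10).
Substituting into the budget: x_1* = 10 + 5/6·(M − 10·p_1 − 10·p_2)/p_1, and x_2* = 10 + 1/6·(…)/p_2.
Discretionary income = 80 − 10·4.8 − 10·2.2 = 10; x_2* = 10 + 1/6·10/2.2 = 10.7576.

x_2* = 10.7576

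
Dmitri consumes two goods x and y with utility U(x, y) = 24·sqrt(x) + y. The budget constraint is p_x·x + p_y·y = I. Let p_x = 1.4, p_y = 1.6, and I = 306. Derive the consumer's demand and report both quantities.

MU_x = 12/√x, MU_y = 1. Tangency: 12/√x = p_x/p_y.
Thus x* = (12·p_y/p_x)² — independent of I — with the rest of income spent on y.
Plugging in: x* = (12·1.6/1.4)² = 188.0816, y* = 26.6786.

x* = 188.0816, y* = 26.6786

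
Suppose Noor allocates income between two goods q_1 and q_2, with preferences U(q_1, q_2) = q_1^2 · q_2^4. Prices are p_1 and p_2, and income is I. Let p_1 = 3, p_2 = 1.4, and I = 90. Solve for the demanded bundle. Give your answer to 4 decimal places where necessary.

q_1* = 10, q_2* = 42.8571

Tangency: MRS = (1/2)·q_2/q_1 = p_1/p_2.
Rearranging, p_2·q_2 = 2·p_1·q_1. Substituting into the budget gives p_1·q_1·(1 + 2) = I.
Demand: q_1*(p_1,p_2,I) = 1/3·I/p_1 and q_2* = 2/3·I/p_2.
At p_1=3, p_2=1.4, I=90: q_1* = 1/3·90/3 = 10, q_2* = 42.8571.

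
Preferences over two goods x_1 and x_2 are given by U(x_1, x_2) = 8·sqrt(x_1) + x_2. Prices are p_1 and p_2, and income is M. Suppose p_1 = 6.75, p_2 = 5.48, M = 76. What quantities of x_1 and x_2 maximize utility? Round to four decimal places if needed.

x_1* = 10.5457, x_2* = 0.879

Set MRS = p_1/p_2: 4·x_1^(−1/2) = p_1/p_2.
Solve: √x_1 = 4·p_2/p_1, so x_1*(p_1,p_2) = (4·p_2/p_1)², and x_2* = (M − p_1·x_1*)/p_2.
Plugging in: x_1* = (4·5.48/6.75)² = 10.5457, x_2* = 0.879.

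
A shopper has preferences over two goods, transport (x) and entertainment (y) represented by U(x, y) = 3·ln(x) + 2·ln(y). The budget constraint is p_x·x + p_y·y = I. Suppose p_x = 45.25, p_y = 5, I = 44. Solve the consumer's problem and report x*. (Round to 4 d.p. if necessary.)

x* = 0.5834

Tangency: MRS = (3/2)·y/x = p_x/p_y.
Rearranging, p_y·y = (2/3)·p_x·x. Substituting into the budget gives p_x·x·(1 + (2/3)) = I.
Demand: x*(p_x,p_y,I) = 0.6·I/p_x and y* = 0.4·I/p_y.
At p_x=45.25, p_y=5, I=44: x* = 0.6·44/45.25 = 0.5834.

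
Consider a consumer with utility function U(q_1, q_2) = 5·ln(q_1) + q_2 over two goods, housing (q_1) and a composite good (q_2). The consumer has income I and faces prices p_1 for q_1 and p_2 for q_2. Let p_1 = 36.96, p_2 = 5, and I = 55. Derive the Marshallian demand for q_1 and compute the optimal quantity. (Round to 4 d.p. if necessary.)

q_1* = 0.6764

MU_q_1 = 5/q_1, MU_q_2 = 1. Tangency: 5/q_1 = p_1/p_2.
So q_1*(p_1,p_2) = 5·p_2/p_1, independent of income; and q_2* = (I − 5·p_2)/p_2.
At the given prices: q_1* = 5·5/36.96 = 0.6764.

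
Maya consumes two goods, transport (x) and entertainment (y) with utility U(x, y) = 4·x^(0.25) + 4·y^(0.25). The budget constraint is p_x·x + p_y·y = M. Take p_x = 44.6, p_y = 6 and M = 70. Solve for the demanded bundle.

MU_x ∝ 4·x^(-0.75), MU_y ∝ 4·y^(-0.75), so MRS = (y/x)^(0.75) = p_x/p_y.
Hence y/x = (p_x/p_y)^(1/(0.75)), i.e. raised to the 4/3 power.
With the ratio pinned down, the budget gives x* = M/(p_x + p_y·(y/x)) and y* = (y/x)·x*.
Numerically y/x = 14.507018, so x* = 70/(44.6 + 6·14.507018) = 0.5317 and y* = 14.507018·0.5317 = 7.714.

x* = 0.5317, y* = 7.714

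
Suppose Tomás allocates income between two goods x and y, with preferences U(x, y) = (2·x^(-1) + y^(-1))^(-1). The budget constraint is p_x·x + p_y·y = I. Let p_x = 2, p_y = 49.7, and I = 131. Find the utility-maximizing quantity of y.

MU_x ∝ 2·x^(-2), MU_y ∝ y^(-2), so MRS = 2·(y/x)^(2) = p_x/p_y.
Solve for the ratio: y/x = [(1/2)·p_x/p_y]^(0.5).
Substitute y = (y/x)·x into the budget: x* = I/(p_x + p_y·(y/x)).
Numerically y/x = 0.141848, so x* = 131/(2 + 49.7·0.141848) = 14.4754 and y* = 0.141848·14.4754 = 2.0533.

y* = 2.0533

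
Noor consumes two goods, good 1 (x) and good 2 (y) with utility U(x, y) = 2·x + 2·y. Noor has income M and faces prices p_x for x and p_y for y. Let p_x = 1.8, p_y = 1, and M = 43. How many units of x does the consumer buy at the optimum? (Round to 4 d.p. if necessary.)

x* = 0

Linear utility — the consumer picks whichever good has higher MU/price: 2/1.8 = 1.1111 vs 2/1 = 2.
y gives more utility per dollar, so spend all income on y: y* = M/p_y, x* = 0.
Numerically: x* = 0, y* = 43.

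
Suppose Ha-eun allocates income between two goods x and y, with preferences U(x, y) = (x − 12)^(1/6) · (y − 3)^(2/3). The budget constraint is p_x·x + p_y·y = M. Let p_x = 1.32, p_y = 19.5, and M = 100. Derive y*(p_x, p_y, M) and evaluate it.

This is Cobb-Douglas in (x−12, y−3): tangency gives 1/6·p_y·(y−3) = 2/3·p_x·(x−12).
After buying the subsistence bundle (12, 3), a share 0.2 of the remaining income goes to x: x* = 12 + 0.2·(M − 12p_x − 3p_y)/p_x.
Discretionary income = 100 − 12·1.32 − 3·19.5 = 25.66; y* = 3 + 0.8·25.66/19.5 = 4.0527.

y* = 4.0527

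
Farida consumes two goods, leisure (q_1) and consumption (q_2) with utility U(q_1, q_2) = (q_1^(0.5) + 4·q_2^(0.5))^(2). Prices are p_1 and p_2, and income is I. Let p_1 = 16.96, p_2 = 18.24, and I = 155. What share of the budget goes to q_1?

share on q_1 = 0.063

MRS = MU_q_1/MU_q_2 = (1/4)·(q_2/q_1)^(0.5). Set equal to p_1/p_2.
Solve for the ratio: q_2/q_1 = [4·p_1/p_2]^(2).
With the ratio pinned down, the budget gives q_1* = I/(p_1 + p_2·(q_2/q_1)) and q_2* = (q_2/q_1)·q_1*.
Numerically q_2/q_1 = 13.833179, so q_1* = 155/(16.96 + 18.24·13.833179) = 0.5756 and q_2* = 13.833179·0.5756 = 7.9626.
Expenditure on q_1: 16.96·0.5756 = 9.7624; share = 0.063.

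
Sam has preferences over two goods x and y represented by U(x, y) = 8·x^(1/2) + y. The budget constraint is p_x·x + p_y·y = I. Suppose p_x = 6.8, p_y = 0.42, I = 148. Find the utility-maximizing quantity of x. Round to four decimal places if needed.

x* = 0.061

Set MRS = p_x/p_y: 4·x^(−1/2) = p_x/p_y.
Solve: √x = 4·p_y/p_x, so x*(p_x,p_y) = (4·p_y/p_x)², and y* = (I − p_x·x*)/p_y.
Plugging in: x* = (4·0.42/6.8)² = 0.061.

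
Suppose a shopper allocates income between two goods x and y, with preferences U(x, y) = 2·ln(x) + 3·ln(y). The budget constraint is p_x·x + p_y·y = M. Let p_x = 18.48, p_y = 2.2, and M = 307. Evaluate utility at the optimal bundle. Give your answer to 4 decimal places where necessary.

V = 17.0704

Tangency: MRS = (2/3)·y/x = p_x/p_y.
Rearranging, p_y·y = (3/2)·p_x·x. Substituting into the budget gives p_x·x·(1 + (3/2)) = M.
Demand: x*(p_x,p_y,M) = 0.4·M/p_x and y* = 0.6·M/p_y.
At p_x=18.48, p_y=2.2, M=307: x* = 0.4·307/18.48 = 6.645, y* = 83.7273.
Utility at the optimum: U(6.645, 83.7273) = 17.0704.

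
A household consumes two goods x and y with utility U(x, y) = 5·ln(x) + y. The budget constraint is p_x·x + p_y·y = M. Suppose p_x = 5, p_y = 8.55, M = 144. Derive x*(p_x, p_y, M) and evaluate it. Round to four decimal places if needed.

x* = 8.55

MU_x = 5/x, MU_y = 1. Tangency: 5/x = p_x/p_y.
So x*(p_x,p_y) = 5·p_y/p_x, independent of income; and y* = (M − 5·p_y)/p_y.
At the given prices: x* = 5·8.55/5 = 8.55.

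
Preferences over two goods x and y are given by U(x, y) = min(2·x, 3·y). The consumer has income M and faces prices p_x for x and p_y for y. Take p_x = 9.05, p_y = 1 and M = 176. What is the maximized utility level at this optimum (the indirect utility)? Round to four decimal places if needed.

V = 36.2264

Leontief preferences: the optimum is at the kink where x/3 = y/2, i.e. y = (2/3)·x.
Budget: p_x·x + p_y·(2/3)·x = M, so (3·p_x + 2·p_y)·x = 3·M.
Demand: x*(p_x,p_y,M) = 3·M/(3·p_x + 2·p_y), y* = 2·M/(3·p_x + 2·p_y).
Here 3·9.05 + 2·1 = 29.15, giving x* = 18.1132 and y* = 12.0755.
Utility at the optimum: U(18.1132, 12.0755) = 36.2264.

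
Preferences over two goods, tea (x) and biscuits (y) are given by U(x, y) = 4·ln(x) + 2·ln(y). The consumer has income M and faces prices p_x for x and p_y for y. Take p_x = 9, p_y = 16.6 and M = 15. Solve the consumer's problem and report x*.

x* = 1.1111

The MRS is 2·y/x. Set MRS = p_x/p_y.
So 4·p_y·y = 2·p_x·x; combined with the budget, a share 2/3 of income goes to x.
Demand: x*(p_x,p_y,M) = 2/3·M/p_x and y* = 1/3·M/p_y.
At p_x=9, p_y=16.6, M=15: x* = 2/3·15/9 = 1.1111.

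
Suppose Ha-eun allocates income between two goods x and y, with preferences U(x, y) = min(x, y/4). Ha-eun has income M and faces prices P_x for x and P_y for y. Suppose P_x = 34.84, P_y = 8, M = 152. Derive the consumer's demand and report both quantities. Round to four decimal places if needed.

With perfect complements, no substitution: consume in ratio x:y = 1:4.
Budget: P_x·x + P_y·4·x = M, so (P_x + 4·P_y)·x = M.
Demand: x*(P_x,P_y,M) = M/(P_x + 4·P_y), y* = 4·M/(P_x + 4·P_y).
Here 34.84 + 4·8 = 66.84, giving x* = 2.2741 and y* = 9.0963.

x* = 2.2741, y* = 9.0963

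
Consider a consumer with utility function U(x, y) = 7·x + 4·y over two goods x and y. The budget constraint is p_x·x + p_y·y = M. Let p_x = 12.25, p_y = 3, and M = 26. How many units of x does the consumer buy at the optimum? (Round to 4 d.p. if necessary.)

x* = 0

Linear utility — the consumer picks whichever good has higher MU/price: 7/12.25 = 0.5714 vs 4/3 = 1.3333.
y gives more utility per dollar, so spend all income on y: y* = M/p_y, x* = 0.
Numerically: x* = 0, y* = 8.6667.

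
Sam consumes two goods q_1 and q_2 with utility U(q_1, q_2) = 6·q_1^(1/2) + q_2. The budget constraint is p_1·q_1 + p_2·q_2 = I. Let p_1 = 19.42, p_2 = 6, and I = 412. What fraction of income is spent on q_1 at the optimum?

Solve: √q_1 = 3·p_2/p_1, so q_1*(p_1,p_2) = (3·p_2/p_1)², and q_2* = (I − p_1·q_1*)/p_2.
Plugging in: q_1* = (3·6/19.42)² = 0.8591, q_2* = 65.886.
Expenditure on q_1: 19.42·0.8591 = 16.6838; share = 0.0405.

share on q_1 = 0.0405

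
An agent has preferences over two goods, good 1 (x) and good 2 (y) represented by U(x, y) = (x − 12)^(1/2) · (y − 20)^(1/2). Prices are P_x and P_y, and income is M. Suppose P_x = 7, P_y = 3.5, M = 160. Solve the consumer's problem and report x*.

Let x' = x−12, y' = y−20. MRS = y'/x' = P_x/P_y.
After buying the subsistence bundle (12, 20), a share 0.5 of the remaining income goes to x: x* = 12 + 0.5·(M − 12P_x − 20P_y)/P_x.
Discretionary income = 160 − 12·7 − 20·3.5 = 6; x* = 12 + 0.5·6/7 = 12.4286.

x* = 12.4286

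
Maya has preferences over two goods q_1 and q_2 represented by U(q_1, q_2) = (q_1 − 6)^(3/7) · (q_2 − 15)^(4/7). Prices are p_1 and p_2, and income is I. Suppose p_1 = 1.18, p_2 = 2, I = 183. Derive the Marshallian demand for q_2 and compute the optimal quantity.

Let q_1' = q_1−6, q_2' = q_2−15. MRS = (3/4)·q_2'/q_1' = p_1/p_2.
Substituting into the budget: q_1* = 6 + 3/7·(I − 6·p_1 − 15·p_2)/p_1, and q_2* = 15 + 4/7·(…)/p_2.
Discretionary income = 183 − 6·1.18 − 15·2 = 145.92; q_2* = 15 + 4/7·145.92/2 = 56.6914.

q_2* = 56.6914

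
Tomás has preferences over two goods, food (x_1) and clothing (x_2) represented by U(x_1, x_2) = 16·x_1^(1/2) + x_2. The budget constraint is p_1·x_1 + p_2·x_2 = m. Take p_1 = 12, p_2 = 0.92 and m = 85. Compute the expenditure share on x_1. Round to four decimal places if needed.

share on x_1 = 0.0531

MU_x_1 = 8/√x_1, MU_x_2 = 1. Tangency: 8/√x_1 = p_1/p_2.
Thus x_1* = (8·p_2/p_1)² — independent of m — with the rest of income spent on x_2.
Plugging in: x_1* = (8·0.92/12)² = 0.3762, x_2* = 87.4846.
Expenditure on x_1: 12·0.3762 = 4.5141; share = 0.0531.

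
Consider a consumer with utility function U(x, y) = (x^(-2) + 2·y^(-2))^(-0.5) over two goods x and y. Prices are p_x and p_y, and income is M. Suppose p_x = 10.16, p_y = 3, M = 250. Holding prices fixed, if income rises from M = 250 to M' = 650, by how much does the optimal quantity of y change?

From the CES first-order condition, (1/2)·(y/x)^(3) = p_x/p_y.
Solve for the ratio: y/x = [2·p_x/p_y]^(1/3).
Substitute y = (y/x)·x into the budget: x* = M/(p_x + p_y·(y/x)).
Numerically y/x = 1.892057, so x* = 250/(10.16 + 3·1.892057) = 15.7866 and y* = 1.892057·15.7866 = 29.8692.
At M' = 650: y* = 77.66. Change: 77.66 − 29.8692 = 47.7908.

Δy* = 47.7908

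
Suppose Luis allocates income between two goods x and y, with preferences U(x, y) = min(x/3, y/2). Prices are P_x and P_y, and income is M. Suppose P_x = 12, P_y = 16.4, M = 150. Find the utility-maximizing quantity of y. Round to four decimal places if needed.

y* = 4.3605

With perfect complements, no substitution: consume in ratio x:y = 3:2.
Budget: P_x·x + P_y·(2/3)·x = M, so (3·P_x + 2·P_y)·x = 3·M.
Demand: x*(P_x,P_y,M) = 3·M/(3·P_x + 2·P_y), y* = 2·M/(3·P_x + 2·P_y).
Here 3·12 + 2·16.4 = 68.8, giving y* = 4.3605.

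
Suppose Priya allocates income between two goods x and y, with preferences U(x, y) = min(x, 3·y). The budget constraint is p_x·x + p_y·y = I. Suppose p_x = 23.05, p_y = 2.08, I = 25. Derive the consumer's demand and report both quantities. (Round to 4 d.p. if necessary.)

With perfect complements, no substitution: consume in ratio x:y = 3:1.
Budget: p_x·x + p_y·(1/3)·x = I, so (3·p_x + p_y)·x = 3·I.
Demand: x*(p_x,p_y,I) = 3·I/(3·p_x + p_y), y* = I/(3·p_x + p_y).
Here 3·23.05 + 2.08 = 71.23, giving x* = 1.0529 and y* = 0.351.

x* = 1.0529, y* = 0.351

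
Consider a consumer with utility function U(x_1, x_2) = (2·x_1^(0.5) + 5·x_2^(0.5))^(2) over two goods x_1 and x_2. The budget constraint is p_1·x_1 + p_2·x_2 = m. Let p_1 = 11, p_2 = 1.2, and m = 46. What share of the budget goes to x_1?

share on x_1 = 0.0172

Substitute x_2 = (x_2/x_1)·x_1 into the budget: x_1* = m/(p_1 + p_2·(x_2/x_1)).
Numerically x_2/x_1 = 525.173611, so x_1* = 46/(11 + 1.2·525.173611) = 0.0717 and x_2* = 525.173611·0.0717 = 37.6757.
Expenditure on x_1: 11·0.0717 = 0.7891; share = 0.0172.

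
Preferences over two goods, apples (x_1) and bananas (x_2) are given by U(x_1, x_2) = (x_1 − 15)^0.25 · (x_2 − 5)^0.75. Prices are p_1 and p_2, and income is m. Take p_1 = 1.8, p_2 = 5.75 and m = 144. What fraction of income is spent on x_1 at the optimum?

share on x_1 = 0.3407

This is Cobb-Douglas in (x_1−15, x_2−5): tangency gives 0.25·p_2·(x_2−5) = 0.75·p_1·(x_1−15).
After buying the subsistence bundle (15, 5), a share 0.25 of the remaining income goes to x_1: x_1* = 15 + 0.25·(m − 15p_1 − 5p_2)/p_1.
Discretionary income = 144 − 15·1.8 − 5·5.75 = 88.25; x_1* = 15 + 0.25·88.25/1.8 = 27.2569; x_2* = 5 + 0.75·88.25/5.75 = 16.5109.
Expenditure on x_1: 1.8·27.2569 = 49.0625; share = 0.3407.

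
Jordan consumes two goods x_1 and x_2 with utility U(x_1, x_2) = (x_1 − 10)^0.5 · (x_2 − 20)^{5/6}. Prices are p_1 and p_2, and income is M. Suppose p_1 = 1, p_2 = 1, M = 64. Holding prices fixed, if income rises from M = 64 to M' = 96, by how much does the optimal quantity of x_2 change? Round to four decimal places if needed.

Δx_2* = 20

MRS = (3/5)·(x_2−20)/(x_1−10). Tangency with p_1/p_2 gives x_2−20 = (5/3)·(p_1/p_2)·(x_1−10).
After buying the subsistence bundle (10, 20), a share 0.375 of the remaining income goes to x_1: x_1* = 10 + 0.375·(M − 10p_1 − 20p_2)/p_1.
Discretionary income = 64 − 10·1 − 20·1 = 34; x_2* = 20 + 0.625·34/1 = 41.25.
At M' = 96: x_2* = 61.25. Change: 61.25 − 41.25 = 20.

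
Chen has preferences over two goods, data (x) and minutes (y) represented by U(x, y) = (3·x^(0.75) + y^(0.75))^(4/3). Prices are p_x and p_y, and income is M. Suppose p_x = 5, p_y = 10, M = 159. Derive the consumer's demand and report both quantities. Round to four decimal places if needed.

x* = 31.751, y* = 0.0245

MU_x ∝ 3·x^(-0.25), MU_y ∝ y^(-0.25), so MRS = 3·(y/x)^(0.25) = p_x/p_y.
Hence y/x = ((1/3)·p_x/p_y)^(1/(0.25)), i.e. raised to the 4 power.
With the ratio pinned down, the budget gives x* = M/(p_x + p_y·(y/x)) and y* = (y/x)·x*.
Numerically y/x = 0.000772, so x* = 159/(5 + 10·0.000772) = 31.751 and y* = 0.000772·31.751 = 0.0245.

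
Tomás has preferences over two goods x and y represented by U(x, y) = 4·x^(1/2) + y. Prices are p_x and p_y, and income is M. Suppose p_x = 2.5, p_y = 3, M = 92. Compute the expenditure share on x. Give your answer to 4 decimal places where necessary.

MU_x = 2/√x, MU_y = 1. Tangency: 2/√x = p_x/p_y.
Solve: √x = 2·p_y/p_x, so x*(p_x,p_y) = (2·p_y/p_x)², and y* = (M − p_x·x*)/p_y.
Plugging in: x* = (2·3/2.5)² = 5.76, y* = 25.8667.
Expenditure on x: 2.5·5.76 = 14.4; share = 0.1565.

share on x = 0.1565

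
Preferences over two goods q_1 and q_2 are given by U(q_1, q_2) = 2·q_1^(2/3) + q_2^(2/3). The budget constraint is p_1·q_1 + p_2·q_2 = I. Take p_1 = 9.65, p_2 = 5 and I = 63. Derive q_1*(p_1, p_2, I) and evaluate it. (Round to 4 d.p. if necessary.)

Numerically q_2/q_1 = 0.898632, so q_1* = 63/(9.65 + 5·0.898632) = 4.4544.

q_1* = 4.4544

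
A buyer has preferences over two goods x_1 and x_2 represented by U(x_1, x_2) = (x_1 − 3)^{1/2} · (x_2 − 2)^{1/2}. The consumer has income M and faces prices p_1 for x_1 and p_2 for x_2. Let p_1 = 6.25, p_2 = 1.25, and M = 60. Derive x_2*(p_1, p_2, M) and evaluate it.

x_2* = 17.5

This is Cobb-Douglas in (x_1−3, x_2−2): tangency gives 0.5·p_2·(x_2−2) = 0.5·p_1·(x_1−3).
Substituting into the budget: x_1* = 3 + 0.5·(M − 3·p_1 − 2·p_2)/p_1, and x_2* = 2 + 0.5·(…)/p_2.
Discretionary income = 60 − 3·6.25 − 2·1.25 = 38.75; x_2* = 2 + 0.5·38.75/1.25 = 17.5.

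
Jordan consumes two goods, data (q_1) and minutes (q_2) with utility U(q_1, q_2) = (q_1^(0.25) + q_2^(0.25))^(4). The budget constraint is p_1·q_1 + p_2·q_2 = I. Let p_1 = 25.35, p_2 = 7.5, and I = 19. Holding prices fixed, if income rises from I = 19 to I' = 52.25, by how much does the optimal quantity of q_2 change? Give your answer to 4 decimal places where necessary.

From the CES first-order condition, (q_2/q_1)^(0.75) = p_1/p_2.
Solve for the ratio: q_2/q_1 = [p_1/p_2]^(4/3).
Substitute q_2 = (q_2/q_1)·q_1 into the budget: q_1* = I/(p_1 + p_2·(q_2/q_1)).
Numerically q_2/q_1 = 5.072502, so q_1* = 19/(25.35 + 7.5·5.072502) = 0.2997 and q_2* = 5.072502·0.2997 = 1.5203.
At I' = 52.25: q_2* = 4.1808. Change: 4.1808 − 1.5203 = 2.6605.

Δq_2* = 2.6605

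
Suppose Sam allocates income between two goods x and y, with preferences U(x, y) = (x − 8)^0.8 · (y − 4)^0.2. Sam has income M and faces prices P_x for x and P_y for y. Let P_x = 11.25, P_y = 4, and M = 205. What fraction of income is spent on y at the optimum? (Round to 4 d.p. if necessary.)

MRS = 4·(y−4)/(x−8). Tangency with P_x/P_y gives y−4 = (1/4)·(P_x/P_y)·(x−8).
Substituting into the budget: x* = 8 + 0.8·(M − 8·P_x − 4·P_y)/P_x, and y* = 4 + 0.2·(…)/P_y.
Discretionary income = 205 − 8·11.25 − 4·4 = 99; x* = 8 + 0.8·99/11.25 = 15.04; y* = 4 + 0.2·99/4 = 8.95.
Expenditure on y: 4·8.95 = 35.8; share = 0.1746.

share on y = 0.1746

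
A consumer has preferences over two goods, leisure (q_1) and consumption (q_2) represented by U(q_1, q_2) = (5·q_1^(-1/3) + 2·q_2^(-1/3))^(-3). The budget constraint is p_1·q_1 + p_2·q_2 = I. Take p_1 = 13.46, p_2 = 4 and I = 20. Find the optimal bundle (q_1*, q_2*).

MU_q_1 ∝ 5·q_1^(-4/3), MU_q_2 ∝ 2·q_2^(-4/3), so MRS = (5/2)·(q_2/q_1)^(4/3) = p_1/p_2.
Solve for the ratio: q_2/q_1 = [(2/5)·p_1/p_2]^(0.75).
With the ratio pinned down, the budget gives q_1* = I/(p_1 + p_2·(q_2/q_1)) and q_2* = (q_2/q_1)·q_1*.
Numerically q_2/q_1 = 1.249637, so q_1* = 20/(13.46 + 4·1.249637) = 1.0835 and q_2* = 1.249637·1.0835 = 1.354.

q_1* = 1.0835, q_2* = 1.354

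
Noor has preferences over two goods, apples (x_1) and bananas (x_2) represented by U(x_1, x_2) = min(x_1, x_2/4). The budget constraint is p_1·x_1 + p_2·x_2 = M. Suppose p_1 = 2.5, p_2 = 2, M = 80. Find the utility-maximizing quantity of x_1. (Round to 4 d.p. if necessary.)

With perfect complements, no substitution: consume in ratio x_1:x_2 = 1:4.
Budget: p_1·x_1 + p_2·4·x_1 = M, so (p_1 + 4·p_2)·x_1 = M.
Demand: x_1*(p_1,p_2,M) = M/(p_1 + 4·p_2), x_2* = 4·M/(p_1 + 4·p_2).
Here 2.5 + 4·2 = 10.5, giving x_1* = 7.619.

x_1* = 7.619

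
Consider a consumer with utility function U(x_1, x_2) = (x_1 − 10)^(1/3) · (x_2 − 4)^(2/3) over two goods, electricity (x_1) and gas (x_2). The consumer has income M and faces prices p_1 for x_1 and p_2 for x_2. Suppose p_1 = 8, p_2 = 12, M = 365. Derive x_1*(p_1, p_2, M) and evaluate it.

x_1* = 19.875

MRS = (1/2)·(x_2−4)/(x_1−10). Tangency with p_1/p_2 gives x_2−4 = 2·(p_1/p_2)·(x_1−10).
After buying the subsistence bundle (10, 4), a share 1/3 of the remaining income goes to x_1: x_1* = 10 + 1/3·(M − 10p_1 − 4p_2)/p_1.
Discretionary income = 365 − 10·8 − 4·12 = 237; x_1* = 10 + 1/3·237/8 = 19.875.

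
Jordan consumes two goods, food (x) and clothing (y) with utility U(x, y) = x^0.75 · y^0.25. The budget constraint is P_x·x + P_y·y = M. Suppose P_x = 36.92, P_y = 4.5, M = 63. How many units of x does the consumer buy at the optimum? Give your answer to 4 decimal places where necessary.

Tangency: MRS = 3·y/x = P_x/P_y.
So 0.75·P_y·y = 0.25·P_x·x; combined with the budget, a share 0.75 of income goes to x.
Demand: x*(P_x,P_y,M) = 0.75·M/P_x and y* = 0.25·M/P_y.
At P_x=36.92, P_y=4.5, M=63: x* = 0.75·63/36.92 = 1.2798.

x* = 1.2798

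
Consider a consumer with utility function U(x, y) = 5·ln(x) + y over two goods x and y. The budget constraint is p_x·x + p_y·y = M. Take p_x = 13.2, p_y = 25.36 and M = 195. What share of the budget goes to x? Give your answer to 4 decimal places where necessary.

Set MRS = p_x/p_y: (5/x)/1 = p_x/p_y.
So x*(p_x,p_y) = 5·p_y/p_x, independent of income; and y* = (M − 5·p_y)/p_y.
At the given prices: x* = 5·25.36/13.2 = 9.6061, and y* = 2.6893.
Expenditure on x: 13.2·9.6061 = 126.8; share = 0.6503.

share on x = 0.6503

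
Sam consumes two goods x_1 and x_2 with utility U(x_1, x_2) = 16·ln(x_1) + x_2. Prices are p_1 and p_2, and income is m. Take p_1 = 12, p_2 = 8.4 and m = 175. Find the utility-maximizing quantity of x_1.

So x_1*(p_1,p_2) = 16·p_2/p_1, independent of income; and x_2* = (m − 16·p_2)/p_2.
At the given prices: x_1* = 16·8.4/12 = 11.2.

x_1* = 11.2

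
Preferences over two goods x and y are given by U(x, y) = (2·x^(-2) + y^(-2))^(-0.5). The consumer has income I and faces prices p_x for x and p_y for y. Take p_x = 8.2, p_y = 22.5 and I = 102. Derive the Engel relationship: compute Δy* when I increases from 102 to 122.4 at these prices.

Δy* = 0.5519

MRS = MU_x/MU_y = 2·(y/x)^(3). Set equal to p_x/p_y.
Hence y/x = ((1/2)·p_x/p_y)^(1/(3)), i.e. raised to the 1/3 power.
With the ratio pinned down, the budget gives x* = I/(p_x + p_y·(y/x)) and y* = (y/x)·x*.
Numerically y/x = 0.566936, so x* = 102/(8.2 + 22.5·0.566936) = 4.8673 and y* = 0.566936·4.8673 = 2.7595.
At I' = 122.4: y* = 3.3114. Change: 3.3114 − 2.7595 = 0.5519.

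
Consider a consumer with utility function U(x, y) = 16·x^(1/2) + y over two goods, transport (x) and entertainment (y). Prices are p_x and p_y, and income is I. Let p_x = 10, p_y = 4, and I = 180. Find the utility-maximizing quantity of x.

Set MRS = p_x/p_y: 8·x^(−1/2) = p_x/p_y.
Thus x* = (8·p_y/p_x)² — independent of I — with the rest of income spent on y.
Plugging in: x* = (8·4/10)² = 10.24.

x* = 10.24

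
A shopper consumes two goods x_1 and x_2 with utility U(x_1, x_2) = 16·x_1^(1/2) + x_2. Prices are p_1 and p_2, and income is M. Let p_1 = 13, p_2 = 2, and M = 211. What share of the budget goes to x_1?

share on x_1 = 0.0933

MU_x_1 = 8/√x_1, MU_x_2 = 1. Tangency: 8/√x_1 = p_1/p_2.
Thus x_1* = (8·p_2/p_1)² — independent of M — with the rest of income spent on x_2.
Plugging in: x_1* = (8·2/13)² = 1.5148, x_2* = 95.6538.
Expenditure on x_1: 13·1.5148 = 19.6923; share = 0.0933.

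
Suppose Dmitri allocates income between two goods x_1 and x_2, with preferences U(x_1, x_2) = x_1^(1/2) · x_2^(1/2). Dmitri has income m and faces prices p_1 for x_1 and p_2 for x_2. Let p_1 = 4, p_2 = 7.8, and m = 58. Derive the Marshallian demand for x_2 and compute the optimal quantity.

Tangency: MRS = x_2/x_1 = p_1/p_2.
Rearranging, p_2·x_2 = p_1·x_1. Substituting into the budget gives p_1·x_1·(1 + 1) = m.
Demand: x_1*(p_1,p_2,m) = 0.5·m/p_1 and x_2* = 0.5·m/p_2.
At p_1=4, p_2=7.8, m=58: x_2* = 0.5·58/7.8 = 3.7179.

x_2* = 3.7179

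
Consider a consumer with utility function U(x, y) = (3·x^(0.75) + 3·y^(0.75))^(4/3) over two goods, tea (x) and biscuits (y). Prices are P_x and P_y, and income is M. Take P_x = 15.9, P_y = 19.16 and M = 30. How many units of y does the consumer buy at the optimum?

y* = 0.5694

Numerically y/x = 0.474249, so x* = 30/(15.9 + 19.16·0.474249) = 1.2006 and y* = 0.474249·1.2006 = 0.5694.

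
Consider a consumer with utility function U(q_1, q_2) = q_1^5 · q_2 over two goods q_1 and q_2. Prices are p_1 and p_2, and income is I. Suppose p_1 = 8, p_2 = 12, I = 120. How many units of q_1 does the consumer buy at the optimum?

q_1* = 12.5

The MRS is 5·q_2/q_1. Set MRS = p_1/p_2.
Rearranging, p_2·q_2 = (1/5)·p_1·q_1. Substituting into the budget gives p_1·q_1·(1 + (1/5)) = I.
Demand: q_1*(p_1,p_2,I) = 5/6·I/p_1 and q_2* = 1/6·I/p_2.
At p_1=8, p_2=12, I=120: q_1* = 5/6·120/8 = 12.5.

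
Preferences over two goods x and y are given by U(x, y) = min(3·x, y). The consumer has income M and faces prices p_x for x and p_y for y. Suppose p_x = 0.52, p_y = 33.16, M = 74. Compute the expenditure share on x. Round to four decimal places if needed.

With perfect complements, no substitution: consume in ratio x:y = 1:3.
Budget: p_x·x + p_y·3·x = M, so (p_x + 3·p_y)·x = M.
Demand: x*(p_x,p_y,M) = M/(p_x + 3·p_y), y* = 3·M/(p_x + 3·p_y).
Here 0.52 + 3·33.16 = 100, giving x* = 0.74 and y* = 2.22.
Expenditure on x: 0.52·0.74 = 0.3848; share = 0.0052.

share on x = 0.0052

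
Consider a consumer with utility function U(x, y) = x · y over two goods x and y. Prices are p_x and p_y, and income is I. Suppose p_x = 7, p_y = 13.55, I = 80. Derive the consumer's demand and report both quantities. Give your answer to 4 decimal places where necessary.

Tangency: MRS = y/x = p_x/p_y.
Rearranging, p_y·y = p_x·x. Substituting into the budget gives p_x·x·(1 + 1) = I.
Demand: x*(p_x,p_y,I) = 0.5·I/p_x and y* = 0.5·I/p_y.
At p_x=7, p_y=13.55, I=80: x* = 0.5·80/7 = 5.7143, y* = 2.952.

x* = 5.7143, y* = 2.952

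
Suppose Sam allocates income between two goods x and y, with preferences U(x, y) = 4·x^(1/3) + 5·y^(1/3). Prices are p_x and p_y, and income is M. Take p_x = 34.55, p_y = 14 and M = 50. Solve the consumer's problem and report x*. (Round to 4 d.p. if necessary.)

MRS = MU_x/MU_y = (4/5)·(y/x)^(2/3). Set equal to p_x/p_y.
Solve for the ratio: y/x = [(5/4)·p_x/p_y]^(1.5).
Substitute y = (y/x)·x into the budget: x* = M/(p_x + p_y·(y/x)).
Numerically y/x = 5.418075, so x* = 50/(34.55 + 14·5.418075) = 0.4529.

x* = 0.4529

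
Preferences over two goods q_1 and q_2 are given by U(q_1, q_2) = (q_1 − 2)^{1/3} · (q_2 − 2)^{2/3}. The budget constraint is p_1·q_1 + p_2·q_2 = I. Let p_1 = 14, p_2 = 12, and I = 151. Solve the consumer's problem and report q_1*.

q_1* = 4.3571

This is Cobb-Douglas in (q_1−2, q_2−2): tangency gives 1/3·p_2·(q_2−2) = 2/3·p_1·(q_1−2).
After buying the subsistence bundle (2, 2), a share 1/3 of the remaining income goes to q_1: q_1* = 2 + 1/3·(I − 2p_1 − 2p_2)/p_1.
Discretionary income = 151 − 2·14 − 2·12 = 99; q_1* = 2 + 1/3·99/14 = 4.3571.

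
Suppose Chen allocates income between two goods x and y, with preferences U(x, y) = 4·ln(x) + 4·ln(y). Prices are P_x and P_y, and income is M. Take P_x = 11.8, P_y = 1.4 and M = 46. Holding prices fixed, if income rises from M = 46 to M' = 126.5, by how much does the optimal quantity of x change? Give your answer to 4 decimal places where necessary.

Δx* = 3.411

MU_x/MU_y = (4·y)/(4·x); tangency sets this equal to P_x/P_y.
So 4·P_y·y = 4·P_x·x; combined with the budget, a share 0.5 of income goes to x.
Demand: x*(P_x,P_y,M) = 0.5·M/P_x and y* = 0.5·M/P_y.
At P_x=11.8, P_y=1.4, M=46: x* = 0.5·46/11.8 = 1.9492.
At M' = 126.5: x* = 5.3602. Change: 5.3602 − 1.9492 = 3.411.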